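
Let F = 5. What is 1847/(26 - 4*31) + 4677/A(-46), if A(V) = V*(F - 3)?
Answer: -314135/4508 ≈ -69.684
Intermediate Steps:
A(V) = 2*V (A(V) = V*(5 - 3) = V*2 = 2*V)
1847/(26 - 4*31) + 4677/A(-46) = 1847/(26 - 4*31) + 4677/((2*(-46))) = 1847/(26 - 124) + 4677/(-92) = 1847/(-98) + 4677*(-1/92) = 1847*(-1/98) - 4677/92 = -1847/98 - 4677/92 = -314135/4508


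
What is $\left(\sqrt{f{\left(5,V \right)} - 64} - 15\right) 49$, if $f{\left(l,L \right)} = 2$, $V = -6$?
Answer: $-735 + 49 i \sqrt{62} \approx -735.0 + 385.83 i$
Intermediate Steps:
$\left(\sqrt{f{\left(5,V \right)} - 64} - 15\right) 49 = \left(\sqrt{2 - 64} - 15\right) 49 = \left(\sqrt{-62} - 15\right) 49 = \left(i \sqrt{62} - 15\right) 49 = \left(-15 + i \sqrt{62}\right) 49 = -735 + 49 i \sqrt{62}$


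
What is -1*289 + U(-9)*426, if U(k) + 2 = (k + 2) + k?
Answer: -7957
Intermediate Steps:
U(k) = 2*k (U(k) = -2 + ((k + 2) + k) = -2 + ((2 + k) + k) = -2 + (2 + 2*k) = 2*k)
-1*289 + U(-9)*426 = -1*289 + (2*(-9))*426 = -289 - 18*426 = -289 - 7668 = -7957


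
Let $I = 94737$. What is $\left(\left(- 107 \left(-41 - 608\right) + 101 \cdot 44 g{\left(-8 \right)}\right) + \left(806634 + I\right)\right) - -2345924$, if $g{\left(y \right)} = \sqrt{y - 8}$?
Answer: $3316738 + 17776 i \approx 3.3167 \cdot 10^{6} + 17776.0 i$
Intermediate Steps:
$g{\left(y \right)} = \sqrt{-8 + y}$
$\left(\left(- 107 \left(-41 - 608\right) + 101 \cdot 44 g{\left(-8 \right)}\right) + \left(806634 + I\right)\right) - -2345924 = \left(\left(- 107 \left(-41 - 608\right) + 101 \cdot 44 \sqrt{-8 - 8}\right) + \left(806634 + 94737\right)\right) - -2345924 = \left(\left(\left(-107\right) \left(-649\right) + 4444 \sqrt{-16}\right) + 901371\right) + 2345924 = \left(\left(69443 + 4444 \cdot 4 i\right) + 901371\right) + 2345924 = \left(\left(69443 + 17776 i\right) + 901371\right) + 2345924 = \left(970814 + 17776 i\right) + 2345924 = 3316738 + 17776 i$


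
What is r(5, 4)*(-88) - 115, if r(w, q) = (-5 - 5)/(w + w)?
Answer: -27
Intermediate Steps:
r(w, q) = -5/w (r(w, q) = -10*1/(2*w) = -5/w)
r(5, 4)*(-88) - 115 = -5/5*(-88) - 115 = -5*⅕*(-88) - 115 = -1*(-88) - 115 = 88 - 115 = -27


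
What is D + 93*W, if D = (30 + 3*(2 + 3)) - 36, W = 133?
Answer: 12378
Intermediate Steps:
D = 9 (D = (30 + 3*5) - 36 = (30 + 15) - 36 = 45 - 36 = 9)
D + 93*W = 9 + 93*133 = 9 + 12369 = 12378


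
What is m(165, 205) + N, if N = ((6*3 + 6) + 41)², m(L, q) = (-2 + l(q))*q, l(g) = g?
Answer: 45840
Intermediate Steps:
m(L, q) = q*(-2 + q) (m(L, q) = (-2 + q)*q = q*(-2 + q))
N = 4225 (N = ((18 + 6) + 41)² = (24 + 41)² = 65² = 4225)
m(165, 205) + N = 205*(-2 + 205) + 4225 = 205*203 + 4225 = 41615 + 4225 = 45840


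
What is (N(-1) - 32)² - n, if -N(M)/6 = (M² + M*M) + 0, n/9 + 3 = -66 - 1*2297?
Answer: 23230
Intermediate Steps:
n = -21294 (n = -27 + 9*(-66 - 1*2297) = -27 + 9*(-66 - 2297) = -27 + 9*(-2363) = -27 - 21267 = -21294)
N(M) = -12*M² (N(M) = -6*((M² + M*M) + 0) = -6*((M² + M²) + 0) = -6*(2*M² + 0) = -12*M²)
(N(-1) - 32)² - n = (-12*(-1)² - 32)² - 1*(-21294) = (-12*1 - 32)² + 21294 = (-12 - 32)² + 21294 = (-44)² + 21294 = 1936 + 21294 = 23230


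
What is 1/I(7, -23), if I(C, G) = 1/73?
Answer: 73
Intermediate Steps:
I(C, G) = 1/73
1/I(7, -23) = 1/(1/73) = 73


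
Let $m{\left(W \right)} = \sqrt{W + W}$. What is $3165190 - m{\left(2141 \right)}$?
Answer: $3165190 - \sqrt{4282} \approx 3.1651 \cdot 10^{6}$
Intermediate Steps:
$m{\left(W \right)} = \sqrt{2} \sqrt{W}$ ($m{\left(W \right)} = \sqrt{2 W} = \sqrt{2} \sqrt{W}$)
$3165190 - m{\left(2141 \right)} = 3165190 - \sqrt{2} \sqrt{2141} = 3165190 - \sqrt{4282}$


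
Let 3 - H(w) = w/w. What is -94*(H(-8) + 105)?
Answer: -10058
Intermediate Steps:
H(w) = 2 (H(w) = 3 - w/w = 3 - 1*1 = 3 - 1 = 2)
-94*(H(-8) + 105) = -94*(2 + 105) = -94*107 = -10058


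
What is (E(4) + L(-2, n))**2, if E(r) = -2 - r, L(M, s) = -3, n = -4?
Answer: 81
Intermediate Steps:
(E(4) + L(-2, n))**2 = ((-2 - 1*4) - 3)**2 = ((-2 - 4) - 3)**2 = (-6 - 3)**2 = (-9)**2 = 81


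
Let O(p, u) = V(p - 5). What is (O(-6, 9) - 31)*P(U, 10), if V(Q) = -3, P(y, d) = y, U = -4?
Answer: 136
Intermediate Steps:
O(p, u) = -3
(O(-6, 9) - 31)*P(U, 10) = (-3 - 31)*(-4) = -34*(-4) = 136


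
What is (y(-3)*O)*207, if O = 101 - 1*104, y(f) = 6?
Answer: -3726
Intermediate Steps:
O = -3 (O = 101 - 104 = -3)
(y(-3)*O)*207 = (6*(-3))*207 = -18*207 = -3726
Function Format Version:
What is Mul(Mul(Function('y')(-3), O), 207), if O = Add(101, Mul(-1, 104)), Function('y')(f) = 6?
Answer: -3726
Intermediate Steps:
O = -3 (O = Add(101, -104) = -3)
Mul(Mul(Function('y')(-3), O), 207) = Mul(Mul(6, -3), 207) = Mul(-18, 207) = -3726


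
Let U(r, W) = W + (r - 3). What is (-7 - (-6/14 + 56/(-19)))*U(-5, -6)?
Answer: 964/19 ≈ 50.737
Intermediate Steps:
U(r, W) = -3 + W + r (U(r, W) = W + (-3 + r) = -3 + W + r)
(-7 - (-6/14 + 56/(-19)))*U(-5, -6) = (-7 - (-6/14 + 56/(-19)))*(-3 - 6 - 5) = (-7 - (-6*1/14 + 56*(-1/19)))*(-14) = (-7 - (-3/7 - 56/19))*(-14) = (-7 - 1*(-449/133))*(-14) = (-7 + 449/133)*(-14) = -482/133*(-14) = 964/19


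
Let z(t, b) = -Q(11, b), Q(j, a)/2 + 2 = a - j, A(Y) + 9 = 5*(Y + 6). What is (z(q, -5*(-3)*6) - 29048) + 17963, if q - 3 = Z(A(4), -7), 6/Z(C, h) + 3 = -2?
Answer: -11239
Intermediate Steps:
A(Y) = 21 + 5*Y (A(Y) = -9 + 5*(Y + 6) = -9 + 5*(6 + Y) = -9 + (30 + 5*Y) = 21 + 5*Y)
Z(C, h) = -6/5 (Z(C, h) = 6/(-3 - 2) = 6/(-5) = 6*(-1/5) = -6/5)
q = 9/5 (q = 3 - 6/5 = 9/5 ≈ 1.8000)
Q(j, a) = -4 - 2*j + 2*a (Q(j, a) = -4 + 2*(a - j) = -4 + (-2*j + 2*a) = -4 - 2*j + 2*a)
z(t, b) = 26 - 2*b (z(t, b) = -(-4 - 2*11 + 2*b) = -(-4 - 22 + 2*b) = -(-26 + 2*b) = 26 - 2*b)
(z(q, -5*(-3)*6) - 29048) + 17963 = ((26 - 2*(-5*(-3))*6) - 29048) + 17963 = ((26 - 30*6) - 29048) + 17963 = ((26 - 2*90) - 29048) + 17963 = ((26 - 180) - 29048) + 17963 = (-154 - 29048) + 17963 = -29202 + 17963 = -11239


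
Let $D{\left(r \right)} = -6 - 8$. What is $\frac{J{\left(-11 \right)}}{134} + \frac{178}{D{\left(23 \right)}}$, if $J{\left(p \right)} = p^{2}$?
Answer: $- \frac{11079}{938} \approx -11.811$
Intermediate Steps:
$D{\left(r \right)} = -14$ ($D{\left(r \right)} = -6 - 8 = -14$)
$\frac{J{\left(-11 \right)}}{134} + \frac{178}{D{\left(23 \right)}} = \frac{\left(-11\right)^{2}}{134} + \frac{178}{-14} = 121 \cdot \frac{1}{134} + 178 \left(- \frac{1}{14}\right) = \frac{121}{134} - \frac{89}{7} = - \frac{11079}{938}$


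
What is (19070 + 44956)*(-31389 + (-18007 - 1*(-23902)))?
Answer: -1632278844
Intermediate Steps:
(19070 + 44956)*(-31389 + (-18007 - 1*(-23902))) = 64026*(-31389 + (-18007 + 23902)) = 64026*(-31389 + 5895) = 64026*(-25494) = -1632278844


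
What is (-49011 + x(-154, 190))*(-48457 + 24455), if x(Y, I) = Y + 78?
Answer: 1178186174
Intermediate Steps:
x(Y, I) = 78 + Y
(-49011 + x(-154, 190))*(-48457 + 24455) = (-49011 + (78 - 154))*(-48457 + 24455) = (-49011 - 76)*(-24002) = -49087*(-24002) = 1178186174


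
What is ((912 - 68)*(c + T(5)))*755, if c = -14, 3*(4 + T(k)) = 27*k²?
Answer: 131904540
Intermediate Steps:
T(k) = -4 + 9*k² (T(k) = -4 + (27*k²)/3 = -4 + 9*k²)
((912 - 68)*(c + T(5)))*755 = ((912 - 68)*(-14 + (-4 + 9*5²)))*755 = (844*(-14 + (-4 + 9*25)))*755 = (844*(-14 + (-4 + 225)))*755 = (844*(-14 + 221))*755 = (844*207)*755 = 174708*755 = 131904540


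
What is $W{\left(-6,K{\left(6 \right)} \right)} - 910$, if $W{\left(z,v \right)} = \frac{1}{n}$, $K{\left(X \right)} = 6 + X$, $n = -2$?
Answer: $- \frac{1821}{2} \approx -910.5$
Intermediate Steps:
$W{\left(z,v \right)} = - \frac{1}{2}$ ($W{\left(z,v \right)} = \frac{1}{-2} = - \frac{1}{2}$)
$W{\left(-6,K{\left(6 \right)} \right)} - 910 = - \frac{1}{2} - 910 = - \frac{1821}{2}$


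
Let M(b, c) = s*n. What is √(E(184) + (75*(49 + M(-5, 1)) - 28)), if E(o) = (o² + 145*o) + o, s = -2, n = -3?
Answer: √64817 ≈ 254.59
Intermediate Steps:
E(o) = o² + 146*o
M(b, c) = 6 (M(b, c) = -2*(-3) = 6)
√(E(184) + (75*(49 + M(-5, 1)) - 28)) = √(184*(146 + 184) + (75*(49 + 6) - 28)) = √(184*330 + (75*55 - 28)) = √(60720 + (4125 - 28)) = √(60720 + 4097) = √64817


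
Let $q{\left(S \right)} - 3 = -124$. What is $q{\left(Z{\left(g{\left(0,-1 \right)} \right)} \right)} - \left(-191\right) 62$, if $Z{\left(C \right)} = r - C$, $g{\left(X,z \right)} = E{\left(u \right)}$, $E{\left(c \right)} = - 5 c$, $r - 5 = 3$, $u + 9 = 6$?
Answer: $11721$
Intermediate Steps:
$u = -3$ ($u = -9 + 6 = -3$)
$r = 8$ ($r = 5 + 3 = 8$)
$g{\left(X,z \right)} = 15$ ($g{\left(X,z \right)} = \left(-5\right) \left(-3\right) = 15$)
$Z{\left(C \right)} = 8 - C$
$q{\left(S \right)} = -121$ ($q{\left(S \right)} = 3 - 124 = -121$)
$q{\left(Z{\left(g{\left(0,-1 \right)} \right)} \right)} - \left(-191\right) 62 = -121 - \left(-191\right) 62 = -121 - -11842 = -121 + 11842 = 11721$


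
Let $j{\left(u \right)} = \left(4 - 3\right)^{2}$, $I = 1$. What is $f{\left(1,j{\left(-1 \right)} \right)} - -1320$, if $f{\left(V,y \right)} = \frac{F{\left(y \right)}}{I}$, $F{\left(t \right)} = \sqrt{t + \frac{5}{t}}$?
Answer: $1320 + \sqrt{6} \approx 1322.4$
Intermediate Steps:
$j{\left(u \right)} = 1$ ($j{\left(u \right)} = 1^{2} = 1$)
$f{\left(V,y \right)} = \sqrt{y + \frac{5}{y}}$ ($f{\left(V,y \right)} = \frac{\sqrt{y + \frac{5}{y}}}{1} = \sqrt{y + \frac{5}{y}} 1 = \sqrt{y + \frac{5}{y}}$)
$f{\left(1,j{\left(-1 \right)} \right)} - -1320 = \sqrt{1 + \frac{5}{1}} - -1320 = \sqrt{1 + 5 \cdot 1} + 1320 = \sqrt{1 + 5} + 1320 = \sqrt{6} + 1320 = 1320 + \sqrt{6}$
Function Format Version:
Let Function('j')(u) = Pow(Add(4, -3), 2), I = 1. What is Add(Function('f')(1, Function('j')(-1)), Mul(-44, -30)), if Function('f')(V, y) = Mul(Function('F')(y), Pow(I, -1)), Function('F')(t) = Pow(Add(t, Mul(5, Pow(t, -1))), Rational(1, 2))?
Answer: Add(1320, Pow(6, Rational(1, 2))) ≈ 1322.4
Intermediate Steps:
Function('j')(u) = 1 (Function('j')(u) = Pow(1, 2) = 1)
Function('f')(V, y) = Pow(Add(y, Mul(5, Pow(y, -1))), Rational(1, 2)) (Function('f')(V, y) = Mul(Pow(Add(y, Mul(5, Pow(y, -1))), Rational(1, 2)), Pow(1, -1)) = Mul(Pow(Add(y, Mul(5, Pow(y, -1))), Rational(1, 2)), 1) = Pow(Add(y, Mul(5, Pow(y, -1))), Rational(1, 2)))
Add(Function('f')(1, Function('j')(-1)), Mul(-44, -30)) = Add(Pow(Add(1, Mul(5, Pow(1, -1))), Rational(1, 2)), Mul(-44, -30)) = Add(Pow(Add(1, Mul(5, 1)), Rational(1, 2)), 1320) = Add(Pow(Add(1, 5), Rational(1, 2)), 1320) = Add(Pow(6, Rational(1, 2)), 1320) = Add(1320, Pow(6, Rational(1, 2)))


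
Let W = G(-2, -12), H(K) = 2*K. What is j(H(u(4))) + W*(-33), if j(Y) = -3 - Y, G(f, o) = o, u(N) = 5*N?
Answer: 353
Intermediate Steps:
W = -12
j(H(u(4))) + W*(-33) = (-3 - 2*5*4) - 12*(-33) = (-3 - 2*20) + 396 = (-3 - 1*40) + 396 = (-3 - 40) + 396 = -43 + 396 = 353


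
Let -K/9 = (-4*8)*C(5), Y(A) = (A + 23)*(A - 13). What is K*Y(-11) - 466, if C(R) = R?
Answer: -415186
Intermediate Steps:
Y(A) = (-13 + A)*(23 + A) (Y(A) = (23 + A)*(-13 + A) = (-13 + A)*(23 + A))
K = 1440 (K = -9*(-4*8)*5 = -(-288)*5 = -9*(-160) = 1440)
K*Y(-11) - 466 = 1440*(-299 + (-11)² + 10*(-11)) - 466 = 1440*(-299 + 121 - 110) - 466 = 1440*(-288) - 466 = -414720 - 466 = -415186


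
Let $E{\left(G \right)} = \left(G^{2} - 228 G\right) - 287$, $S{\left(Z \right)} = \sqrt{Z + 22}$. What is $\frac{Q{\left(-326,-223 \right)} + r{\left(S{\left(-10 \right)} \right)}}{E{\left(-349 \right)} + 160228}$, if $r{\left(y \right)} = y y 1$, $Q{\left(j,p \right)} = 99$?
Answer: $\frac{37}{120438} \approx 0.00030721$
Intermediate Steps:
$S{\left(Z \right)} = \sqrt{22 + Z}$
$r{\left(y \right)} = y^{2}$ ($r{\left(y \right)} = y y = y^{2}$)
$E{\left(G \right)} = -287 + G^{2} - 228 G$
$\frac{Q{\left(-326,-223 \right)} + r{\left(S{\left(-10 \right)} \right)}}{E{\left(-349 \right)} + 160228} = \frac{99 + \left(\sqrt{22 - 10}\right)^{2}}{\left(-287 + \left(-349\right)^{2} - -79572\right) + 160228} = \frac{99 + \left(\sqrt{12}\right)^{2}}{\left(-287 + 121801 + 79572\right) + 160228} = \frac{99 + \left(2 \sqrt{3}\right)^{2}}{201086 + 160228} = \frac{99 + 12}{361314} = 111 \cdot \frac{1}{361314} = \frac{37}{120438}$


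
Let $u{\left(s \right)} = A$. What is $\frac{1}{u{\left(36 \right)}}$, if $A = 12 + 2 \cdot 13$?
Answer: $\frac{1}{38} \approx 0.026316$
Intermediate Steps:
$A = 38$ ($A = 12 + 26 = 38$)
$u{\left(s \right)} = 38$
$\frac{1}{u{\left(36 \right)}} = \frac{1}{38}$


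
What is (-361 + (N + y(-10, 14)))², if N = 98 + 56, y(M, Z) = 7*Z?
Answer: 11881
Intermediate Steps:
N = 154
(-361 + (N + y(-10, 14)))² = (-361 + (154 + 7*14))² = (-361 + (154 + 98))² = (-361 + 252)² = (-109)² = 11881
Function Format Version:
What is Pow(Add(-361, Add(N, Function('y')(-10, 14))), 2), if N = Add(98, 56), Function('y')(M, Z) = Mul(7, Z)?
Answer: 11881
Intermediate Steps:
N = 154
Pow(Add(-361, Add(N, Function('y')(-10, 14))), 2) = Pow(Add(-361, Add(154, Mul(7, 14))), 2) = Pow(Add(-361, Add(154, 98)), 2) = Pow(Add(-361, 252), 2) = Pow(-109, 2) = 11881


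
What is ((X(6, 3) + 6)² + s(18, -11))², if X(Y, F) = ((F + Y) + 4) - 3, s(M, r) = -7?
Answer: 62001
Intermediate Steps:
X(Y, F) = 1 + F + Y (X(Y, F) = (4 + F + Y) - 3 = 1 + F + Y)
((X(6, 3) + 6)² + s(18, -11))² = (((1 + 3 + 6) + 6)² - 7)² = ((10 + 6)² - 7)² = (16² - 7)² = (256 - 7)² = 249² = 62001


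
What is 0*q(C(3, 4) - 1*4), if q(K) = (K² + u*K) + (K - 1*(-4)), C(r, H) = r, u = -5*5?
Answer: 0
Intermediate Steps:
u = -25
q(K) = 4 + K² - 24*K (q(K) = (K² - 25*K) + (K - 1*(-4)) = (K² - 25*K) + (K + 4) = (K² - 25*K) + (4 + K) = 4 + K² - 24*K)
0*q(C(3, 4) - 1*4) = 0*(4 + (3 - 1*4)² - 24*(3 - 1*4)) = 0*(4 + (3 - 4)² - 24*(3 - 4)) = 0*(4 + (-1)² - 24*(-1)) = 0*(4 + 1 + 24) = 0*29 = 0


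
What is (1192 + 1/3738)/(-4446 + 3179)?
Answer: -4455697/4736046 ≈ -0.94081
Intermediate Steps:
(1192 + 1/3738)/(-4446 + 3179) = (1192 + 1/3738)/(-1267) = (4455697/3738)*(-1/1267) = -4455697/4736046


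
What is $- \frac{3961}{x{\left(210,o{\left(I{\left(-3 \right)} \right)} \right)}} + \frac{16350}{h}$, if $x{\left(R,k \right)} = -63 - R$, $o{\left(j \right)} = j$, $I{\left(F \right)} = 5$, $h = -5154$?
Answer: $\frac{2658574}{234507} \approx 11.337$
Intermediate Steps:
$- \frac{3961}{x{\left(210,o{\left(I{\left(-3 \right)} \right)} \right)}} + \frac{16350}{h} = - \frac{3961}{-63 - 210} + \frac{16350}{-5154} = - \frac{3961}{-63 - 210} + 16350 \left(- \frac{1}{5154}\right) = - \frac{3961}{-273} - \frac{2725}{859} = \left(-3961\right) \left(- \frac{1}{273}\right) - \frac{2725}{859} = \frac{3961}{273} - \frac{2725}{859} = \frac{2658574}{234507}$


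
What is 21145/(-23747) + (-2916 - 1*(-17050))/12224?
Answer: 201999/759904 ≈ 0.26582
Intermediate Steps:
21145/(-23747) + (-2916 - 1*(-17050))/12224 = 21145*(-1/23747) + (-2916 + 17050)*(1/12224) = -21145/23747 + 14134*(1/12224) = -21145/23747 + 37/32 = 201999/759904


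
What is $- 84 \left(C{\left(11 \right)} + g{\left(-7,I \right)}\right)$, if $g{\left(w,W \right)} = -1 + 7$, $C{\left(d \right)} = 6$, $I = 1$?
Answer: $-1008$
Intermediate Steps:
$g{\left(w,W \right)} = 6$
$- 84 \left(C{\left(11 \right)} + g{\left(-7,I \right)}\right) = - 84 \left(6 + 6\right) = \left(-84\right) 12 = -1008$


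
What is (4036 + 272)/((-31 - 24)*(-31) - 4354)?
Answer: -1436/883 ≈ -1.6263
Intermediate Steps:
(4036 + 272)/((-31 - 24)*(-31) - 4354) = 4308/(-55*(-31) - 4354) = 4308/(1705 - 4354) = 4308/(-2649) = 4308*(-1/2649) = -1436/883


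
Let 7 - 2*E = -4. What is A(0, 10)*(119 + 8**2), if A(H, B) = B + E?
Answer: 5673/2 ≈ 2836.5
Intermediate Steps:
E = 11/2 (E = 7/2 - 1/2*(-4) = 7/2 + 2 = 11/2 ≈ 5.5000)
A(H, B) = 11/2 + B (A(H, B) = B + 11/2 = 11/2 + B)
A(0, 10)*(119 + 8**2) = (11/2 + 10)*(119 + 8**2) = 31*(119 + 64)/2 = (31/2)*183 = 5673/2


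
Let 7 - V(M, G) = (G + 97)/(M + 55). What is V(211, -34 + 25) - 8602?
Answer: -1143179/133 ≈ -8595.3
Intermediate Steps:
V(M, G) = 7 - (97 + G)/(55 + M) (V(M, G) = 7 - (G + 97)/(M + 55) = 7 - (97 + G)/(55 + M))
V(211, -34 + 25) - 8602 = (288 - (-34 + 25) + 7*211)/(55 + 211) - 8602 = (288 - 1*(-9) + 1477)/266 - 8602 = (288 + 9 + 1477)/266 - 8602 = (1/266)*1774 - 8602 = 887/133 - 8602 = -1143179/133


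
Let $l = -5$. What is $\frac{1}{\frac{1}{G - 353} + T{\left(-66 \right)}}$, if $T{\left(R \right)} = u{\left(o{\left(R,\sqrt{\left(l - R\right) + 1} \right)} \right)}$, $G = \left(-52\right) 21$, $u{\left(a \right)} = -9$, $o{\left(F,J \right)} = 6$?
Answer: $- \frac{1445}{13006} \approx -0.1111$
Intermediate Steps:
$G = -1092$
$T{\left(R \right)} = -9$
$\frac{1}{\frac{1}{G - 353} + T{\left(-66 \right)}} = \frac{1}{\frac{1}{-1092 - 353} - 9} = \frac{1}{\frac{1}{-1445} - 9} = \frac{1}{- \frac{1}{1445} - 9} = \frac{1}{- \frac{13006}{1445}} = - \frac{1445}{13006}$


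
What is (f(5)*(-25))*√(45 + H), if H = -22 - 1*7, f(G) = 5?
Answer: -500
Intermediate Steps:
H = -29 (H = -22 - 7 = -29)
(f(5)*(-25))*√(45 + H) = (5*(-25))*√(45 - 29) = -125*√16 = -125*4 = -500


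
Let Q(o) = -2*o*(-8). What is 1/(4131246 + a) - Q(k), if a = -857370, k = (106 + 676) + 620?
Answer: -73439586431/3273876 ≈ -22432.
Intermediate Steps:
k = 1402 (k = 782 + 620 = 1402)
Q(o) = 16*o
1/(4131246 + a) - Q(k) = 1/(4131246 - 857370) - 16*1402 = 1/3273876 - 1*22432 = 1/3273876 - 22432 = -73439586431/3273876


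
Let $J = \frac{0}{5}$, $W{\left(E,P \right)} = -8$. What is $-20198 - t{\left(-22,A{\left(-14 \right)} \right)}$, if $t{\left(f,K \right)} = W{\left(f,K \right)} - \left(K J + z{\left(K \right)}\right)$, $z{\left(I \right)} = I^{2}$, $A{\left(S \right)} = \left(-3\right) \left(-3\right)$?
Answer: $-20109$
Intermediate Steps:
$A{\left(S \right)} = 9$
$J = 0$ ($J = 0 \cdot \frac{1}{5} = 0$)
$t{\left(f,K \right)} = -8 - K^{2}$ ($t{\left(f,K \right)} = -8 - \left(K 0 + K^{2}\right) = -8 - \left(0 + K^{2}\right) = -8 - K^{2}$)
$-20198 - t{\left(-22,A{\left(-14 \right)} \right)} = -20198 - \left(-8 - 9^{2}\right) = -20198 - \left(-8 - 81\right) = -20198 - -89 = -20198 + 89 = -20109$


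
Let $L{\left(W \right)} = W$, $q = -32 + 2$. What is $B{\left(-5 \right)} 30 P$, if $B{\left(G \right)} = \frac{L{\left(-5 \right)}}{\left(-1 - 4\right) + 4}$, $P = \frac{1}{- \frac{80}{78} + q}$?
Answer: $- \frac{585}{121} \approx -4.8347$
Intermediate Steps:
$q = -30$
$P = - \frac{39}{1210}$ ($P = \frac{1}{- \frac{80}{78} - 30} = \frac{1}{\left(-80\right) \frac{1}{78} - 30} = \frac{1}{- \frac{40}{39} - 30} = \frac{1}{- \frac{1210}{39}} = - \frac{39}{1210} \approx -0.032231$)
$B{\left(G \right)} = 5$ ($B{\left(G \right)} = - \frac{5}{\left(-1 - 4\right) + 4} = - \frac{5}{-5 + 4} = - \frac{5}{-1} = \left(-5\right) \left(-1\right) = 5$)
$B{\left(-5 \right)} 30 P = 5 \cdot 30 \left(- \frac{39}{1210}\right) = 150 \left(- \frac{39}{1210}\right) = - \frac{585}{121}$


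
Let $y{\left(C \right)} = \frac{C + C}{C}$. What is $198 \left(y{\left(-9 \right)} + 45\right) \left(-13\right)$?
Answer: $-120978$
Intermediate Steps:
$y{\left(C \right)} = 2$ ($y{\left(C \right)} = \frac{2 C}{C} = 2$)
$198 \left(y{\left(-9 \right)} + 45\right) \left(-13\right) = 198 \left(2 + 45\right) \left(-13\right) = 198 \cdot 47 \left(-13\right) = 9306 \left(-13\right) = -120978$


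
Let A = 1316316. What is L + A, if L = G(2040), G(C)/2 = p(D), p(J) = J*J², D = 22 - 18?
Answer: 1316444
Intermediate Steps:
D = 4
p(J) = J³
G(C) = 128 (G(C) = 2*4³ = 2*64 = 128)
L = 128
L + A = 128 + 1316316 = 1316444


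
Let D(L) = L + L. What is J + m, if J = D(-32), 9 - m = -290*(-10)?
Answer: -2955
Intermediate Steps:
D(L) = 2*L
m = -2891 (m = 9 - (-290)*(-10) = 9 - 1*2900 = 9 - 2900 = -2891)
J = -64 (J = 2*(-32) = -64)
J + m = -64 - 2891 = -2955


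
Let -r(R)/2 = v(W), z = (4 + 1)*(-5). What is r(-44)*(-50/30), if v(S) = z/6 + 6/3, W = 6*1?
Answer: -65/9 ≈ -7.2222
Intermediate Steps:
z = -25 (z = 5*(-5) = -25)
W = 6
v(S) = -13/6 (v(S) = -25/6 + 6/3 = -25*⅙ + 6*(⅓) = -25/6 + 2 = -13/6)
r(R) = 13/3 (r(R) = -2*(-13/6) = 13/3)
r(-44)*(-50/30) = 13*(-50/30)/3 = 13*(-50*1/30)/3 = (13/3)*(-5/3) = -65/9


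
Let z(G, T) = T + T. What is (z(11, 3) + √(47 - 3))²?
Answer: 80 + 24*√11 ≈ 159.60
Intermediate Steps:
z(G, T) = 2*T
(z(11, 3) + √(47 - 3))² = (2*3 + √(47 - 3))² = (6 + √44)² = (6 + 2*√11)²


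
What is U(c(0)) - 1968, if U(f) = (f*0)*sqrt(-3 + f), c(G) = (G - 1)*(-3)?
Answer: -1968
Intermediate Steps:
c(G) = 3 - 3*G (c(G) = (-1 + G)*(-3) = 3 - 3*G)
U(f) = 0 (U(f) = 0*sqrt(-3 + f) = 0)
U(c(0)) - 1968 = 0 - 1968 = -1968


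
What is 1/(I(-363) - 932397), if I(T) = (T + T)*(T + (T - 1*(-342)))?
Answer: -1/653613 ≈ -1.5300e-6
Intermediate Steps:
I(T) = 2*T*(342 + 2*T) (I(T) = (2*T)*(T + (T + 342)) = (2*T)*(T + (342 + T)) = (2*T)*(342 + 2*T) = 2*T*(342 + 2*T))
1/(I(-363) - 932397) = 1/(4*(-363)*(171 - 363) - 932397) = 1/(4*(-363)*(-192) - 932397) = 1/(278784 - 932397) = 1/(-653613) = -1/653613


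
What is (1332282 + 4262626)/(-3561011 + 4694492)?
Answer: 5594908/1133481 ≈ 4.9360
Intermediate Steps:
(1332282 + 4262626)/(-3561011 + 4694492) = 5594908/1133481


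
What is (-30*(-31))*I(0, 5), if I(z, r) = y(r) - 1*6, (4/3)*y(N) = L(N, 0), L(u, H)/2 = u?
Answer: 1395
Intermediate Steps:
L(u, H) = 2*u
y(N) = 3*N/2 (y(N) = 3*(2*N)/4 = 3*N/2)
I(z, r) = -6 + 3*r/2 (I(z, r) = 3*r/2 - 1*6 = 3*r/2 - 6 = -6 + 3*r/2)
(-30*(-31))*I(0, 5) = (-30*(-31))*(-6 + (3/2)*5) = 930*(-6 + 15/2) = 930*(3/2) = 1395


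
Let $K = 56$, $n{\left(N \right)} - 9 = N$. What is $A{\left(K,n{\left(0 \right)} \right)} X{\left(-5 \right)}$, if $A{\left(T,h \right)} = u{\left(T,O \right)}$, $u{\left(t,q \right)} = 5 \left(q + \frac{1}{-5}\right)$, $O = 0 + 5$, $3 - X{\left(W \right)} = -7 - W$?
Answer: $120$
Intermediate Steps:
$n{\left(N \right)} = 9 + N$
$X{\left(W \right)} = 10 + W$ ($X{\left(W \right)} = 3 - \left(-7 - W\right) = 3 + \left(7 + W\right) = 10 + W$)
$O = 5$
$u{\left(t,q \right)} = -1 + 5 q$ ($u{\left(t,q \right)} = 5 \left(q - \frac{1}{5}\right) = 5 \left(- \frac{1}{5} + q\right) = -1 + 5 q$)
$A{\left(T,h \right)} = 24$ ($A{\left(T,h \right)} = -1 + 5 \cdot 5 = -1 + 25 = 24$)
$A{\left(K,n{\left(0 \right)} \right)} X{\left(-5 \right)} = 24 \left(10 - 5\right) = 24 \cdot 5 = 120$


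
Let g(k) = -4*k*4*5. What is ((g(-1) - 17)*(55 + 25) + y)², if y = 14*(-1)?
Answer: 25260676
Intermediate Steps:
y = -14
g(k) = -80*k (g(k) = -16*k*5 = -80*k)
((g(-1) - 17)*(55 + 25) + y)² = ((-80*(-1) - 17)*(55 + 25) - 14)² = ((80 - 17)*80 - 14)² = (63*80 - 14)² = (5040 - 14)² = 5026² = 25260676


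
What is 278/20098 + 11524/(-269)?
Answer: -115767285/2703181 ≈ -42.826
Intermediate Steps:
278/20098 + 11524/(-269) = 278*(1/20098) + 11524*(-1/269) = 139/10049 - 11524/269 = -115767285/2703181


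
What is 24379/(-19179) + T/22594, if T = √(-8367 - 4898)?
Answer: -24379/19179 + I*√13265/22594 ≈ -1.2711 + 0.0050975*I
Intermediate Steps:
T = I*√13265 (T = √(-13265) = I*√13265 ≈ 115.17*I)
24379/(-19179) + T/22594 = 24379/(-19179) + (I*√13265)/22594 = 24379*(-1/19179) + (I*√13265)*(1/22594) = -24379/19179 + I*√13265/22594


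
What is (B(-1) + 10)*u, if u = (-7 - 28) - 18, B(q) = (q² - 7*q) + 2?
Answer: -1060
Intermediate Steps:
B(q) = 2 + q² - 7*q
u = -53 (u = -35 - 18 = -53)
(B(-1) + 10)*u = ((2 + (-1)² - 7*(-1)) + 10)*(-53) = ((2 + 1 + 7) + 10)*(-53) = (10 + 10)*(-53) = 20*(-53) = -1060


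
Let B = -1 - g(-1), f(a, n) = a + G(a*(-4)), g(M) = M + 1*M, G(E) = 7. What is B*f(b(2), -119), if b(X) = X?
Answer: 9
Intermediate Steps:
g(M) = 2*M (g(M) = M + M = 2*M)
f(a, n) = 7 + a (f(a, n) = a + 7 = 7 + a)
B = 1 (B = -1 - 2*(-1) = -1 - 1*(-2) = -1 + 2 = 1)
B*f(b(2), -119) = 1*(7 + 2) = 1*9 = 9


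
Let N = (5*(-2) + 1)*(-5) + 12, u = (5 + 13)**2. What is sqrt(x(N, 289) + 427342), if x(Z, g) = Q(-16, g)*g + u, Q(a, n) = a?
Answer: sqrt(423042) ≈ 650.42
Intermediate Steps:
u = 324 (u = 18**2 = 324)
N = 57 (N = (-10 + 1)*(-5) + 12 = -9*(-5) + 12 = 45 + 12 = 57)
x(Z, g) = 324 - 16*g (x(Z, g) = -16*g + 324 = 324 - 16*g)
sqrt(x(N, 289) + 427342) = sqrt((324 - 16*289) + 427342) = sqrt((324 - 4624) + 427342) = sqrt(-4300 + 427342) = sqrt(423042)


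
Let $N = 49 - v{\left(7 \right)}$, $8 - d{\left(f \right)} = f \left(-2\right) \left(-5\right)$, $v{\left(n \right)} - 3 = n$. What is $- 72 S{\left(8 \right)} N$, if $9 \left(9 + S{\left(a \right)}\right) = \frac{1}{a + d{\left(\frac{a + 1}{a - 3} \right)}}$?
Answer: $25428$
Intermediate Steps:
$v{\left(n \right)} = 3 + n$
$d{\left(f \right)} = 8 - 10 f$ ($d{\left(f \right)} = 8 - f \left(-2\right) \left(-5\right) = 8 - - 2 f \left(-5\right) = 8 - 10 f$)
$S{\left(a \right)} = -9 + \frac{1}{9 \left(8 + a - \frac{10 \left(1 + a\right)}{-3 + a}\right)}$ ($S{\left(a \right)} = -9 + \frac{1}{9 \left(a + \left(8 - 10 \frac{a + 1}{a - 3}\right)\right)} = -9 + \frac{1}{9 \left(a + \left(8 - 10 \frac{1 + a}{-3 + a}\right)\right)} = -9 + \frac{1}{9 \left(a + \left(8 - \frac{10 \left(1 + a\right)}{-3 + a}\right)\right)} = -9 + \frac{1}{9 \left(8 + a - \frac{10 \left(1 + a\right)}{-3 + a}\right)}$)
$N = 39$ ($N = 49 - \left(3 + 7\right) = 49 - 10 = 39$)
$- 72 S{\left(8 \right)} N = - 72 \frac{2751 - 81 \cdot 8^{2} + 406 \cdot 8}{9 \left(-34 + 8^{2} - 40\right)} 39 = - 72 \frac{2751 - 5184 + 3248}{9 \left(-34 + 64 - 40\right)} 39 = - 72 \frac{2751 - 5184 + 3248}{9 \left(-10\right)} 39 = - 72 \cdot \frac{1}{9} \left(- \frac{1}{10}\right) 815 \cdot 39 = \left(-72\right) \left(- \frac{163}{18}\right) 39 = 652 \cdot 39 = 25428$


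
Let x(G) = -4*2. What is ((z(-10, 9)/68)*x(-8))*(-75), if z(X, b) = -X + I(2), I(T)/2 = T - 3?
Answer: 1200/17 ≈ 70.588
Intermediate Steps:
I(T) = -6 + 2*T (I(T) = 2*(T - 3) = 2*(-3 + T) = -6 + 2*T)
z(X, b) = -2 - X (z(X, b) = -X + (-6 + 2*2) = -X + (-6 + 4) = -X - 2 = -2 - X)
x(G) = -8
((z(-10, 9)/68)*x(-8))*(-75) = (((-2 - 1*(-10))/68)*(-8))*(-75) = (((-2 + 10)*(1/68))*(-8))*(-75) = ((8*(1/68))*(-8))*(-75) = ((2/17)*(-8))*(-75) = -16/17*(-75) = 1200/17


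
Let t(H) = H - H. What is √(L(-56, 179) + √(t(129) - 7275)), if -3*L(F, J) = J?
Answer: √(-537 + 45*I*√291)/3 ≈ 4.713 + 9.0487*I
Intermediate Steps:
t(H) = 0
L(F, J) = -J/3
√(L(-56, 179) + √(t(129) - 7275)) = √(-⅓*179 + √(0 - 7275)) = √(-179/3 + √(-7275)) = √(-179/3 + 5*I*√291)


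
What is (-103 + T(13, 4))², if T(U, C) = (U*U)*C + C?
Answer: 332929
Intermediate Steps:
T(U, C) = C + C*U² (T(U, C) = U²*C + C = C*U² + C = C + C*U²)
(-103 + T(13, 4))² = (-103 + 4*(1 + 13²))² = (-103 + 4*(1 + 169))² = (-103 + 4*170)² = (-103 + 680)² = 577² = 332929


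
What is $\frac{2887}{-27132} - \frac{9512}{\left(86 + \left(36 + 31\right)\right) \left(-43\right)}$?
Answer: $\frac{4687961}{3500028} \approx 1.3394$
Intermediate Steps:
$\frac{2887}{-27132} - \frac{9512}{\left(86 + \left(36 + 31\right)\right) \left(-43\right)} = 2887 \left(- \frac{1}{27132}\right) - \frac{9512}{\left(86 + 67\right) \left(-43\right)} = - \frac{2887}{27132} - \frac{9512}{153 \left(-43\right)} = - \frac{2887}{27132} - \frac{9512}{-6579} = - \frac{2887}{27132} - - \frac{9512}{6579} = - \frac{2887}{27132} + \frac{9512}{6579} = \frac{4687961}{3500028}$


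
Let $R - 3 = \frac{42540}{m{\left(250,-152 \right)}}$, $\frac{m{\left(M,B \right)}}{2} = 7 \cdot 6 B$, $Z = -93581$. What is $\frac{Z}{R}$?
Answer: $\frac{99570184}{353} \approx 2.8207 \cdot 10^{5}$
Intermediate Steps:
$m{\left(M,B \right)} = 84 B$ ($m{\left(M,B \right)} = 2 \cdot 7 \cdot 6 B = 2 \cdot 42 B = 84 B$)
$R = - \frac{353}{1064}$ ($R = 3 + \frac{42540}{84 \left(-152\right)} = 3 + \frac{42540}{-12768} = 3 + 42540 \left(- \frac{1}{12768}\right) = 3 - \frac{3545}{1064} = - \frac{353}{1064} \approx -0.33177$)
$\frac{Z}{R} = - \frac{93581}{- \frac{353}{1064}} = \left(-93581\right) \left(- \frac{1064}{353}\right) = \frac{99570184}{353}$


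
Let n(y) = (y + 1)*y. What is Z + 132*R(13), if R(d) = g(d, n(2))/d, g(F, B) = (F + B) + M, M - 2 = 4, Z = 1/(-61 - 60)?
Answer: 399287/1573 ≈ 253.84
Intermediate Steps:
n(y) = y*(1 + y) (n(y) = (1 + y)*y = y*(1 + y))
Z = -1/121 (Z = 1/(-121) = -1/121 ≈ -0.0082645)
M = 6 (M = 2 + 4 = 6)
g(F, B) = 6 + B + F (g(F, B) = (F + B) + 6 = (B + F) + 6 = 6 + B + F)
R(d) = (12 + d)/d (R(d) = (6 + 2*(1 + 2) + d)/d = (6 + 2*3 + d)/d = (6 + 6 + d)/d = (12 + d)/d)
Z + 132*R(13) = -1/121 + 132*((12 + 13)/13) = -1/121 + 132*((1/13)*25) = -1/121 + 132*(25/13) = -1/121 + 3300/13 = 399287/1573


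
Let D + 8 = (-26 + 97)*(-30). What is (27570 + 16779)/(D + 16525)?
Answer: 44349/14387 ≈ 3.0826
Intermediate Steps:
D = -2138 (D = -8 + (-26 + 97)*(-30) = -8 + 71*(-30) = -8 - 2130 = -2138)
(27570 + 16779)/(D + 16525) = (27570 + 16779)/(-2138 + 16525) = 44349/14387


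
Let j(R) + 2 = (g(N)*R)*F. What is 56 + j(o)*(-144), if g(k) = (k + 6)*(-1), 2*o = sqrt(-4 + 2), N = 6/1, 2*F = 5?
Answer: 344 + 2160*I*sqrt(2) ≈ 344.0 + 3054.7*I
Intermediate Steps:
F = 5/2 (F = (1/2)*5 = 5/2 ≈ 2.5000)
N = 6 (N = 6*1 = 6)
o = I*sqrt(2)/2 (o = sqrt(-4 + 2)/2 = sqrt(-2)/2 = (I*sqrt(2))/2 = I*sqrt(2)/2 ≈ 0.70711*I)
g(k) = -6 - k (g(k) = (6 + k)*(-1) = -6 - k)
j(R) = -2 - 30*R (j(R) = -2 + ((-6 - 1*6)*R)*(5/2) = -2 + ((-6 - 6)*R)*(5/2) = -2 - 12*R*(5/2) = -2 - 30*R)
56 + j(o)*(-144) = 56 + (-2 - 15*I*sqrt(2))*(-144) = 56 + (288 + 2160*I*sqrt(2)) = 344 + 2160*I*sqrt(2)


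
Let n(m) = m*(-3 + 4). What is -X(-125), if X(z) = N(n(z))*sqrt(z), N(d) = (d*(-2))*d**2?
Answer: -19531250*I*sqrt(5) ≈ -4.3673e+7*I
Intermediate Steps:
n(m) = m (n(m) = m*1 = m)
N(d) = -2*d**3 (N(d) = (-2*d)*d**2 = -2*d**3)
X(z) = -2*z**(7/2) (X(z) = (-2*z**3)*sqrt(z) = -2*z**(7/2))
-X(-125) = -(-2)*(-125)**(7/2) = -(-2)*(-9765625*I*sqrt(5)) = -19531250*I*sqrt(5)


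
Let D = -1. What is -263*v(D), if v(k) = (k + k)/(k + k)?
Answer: -263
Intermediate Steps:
v(k) = 1 (v(k) = (2*k)/((2*k)) = (2*k)*(1/(2*k)) = 1)
-263*v(D) = -263*1 = -263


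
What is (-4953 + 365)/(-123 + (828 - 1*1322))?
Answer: 4588/617 ≈ 7.4360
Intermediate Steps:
(-4953 + 365)/(-123 + (828 - 1*1322)) = -4588/(-123 + (828 - 1322)) = -4588/(-123 - 494) = -4588/(-617) = -4588*(-1/617) = 4588/617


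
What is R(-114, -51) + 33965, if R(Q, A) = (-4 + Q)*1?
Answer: 33847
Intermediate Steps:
R(Q, A) = -4 + Q
R(-114, -51) + 33965 = (-4 - 114) + 33965 = -118 + 33965 = 33847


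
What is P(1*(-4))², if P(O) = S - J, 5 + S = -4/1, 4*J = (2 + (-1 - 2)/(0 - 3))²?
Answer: 2025/16 ≈ 126.56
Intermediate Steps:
J = 9/4 (J = (2 + (-1 - 2)/(0 - 3))²/4 = (2 - 3/(-3))²/4 = (2 - 3*(-⅓))²/4 = (2 + 1)²/4 = (¼)*3² = (¼)*9 = 9/4 ≈ 2.2500)
S = -9 (S = -5 - 4/1 = -5 - 4*1 = -5 - 4 = -9)
P(O) = -45/4 (P(O) = -9 - 1*9/4 = -9 - 9/4 = -45/4)
P(1*(-4))² = (-45/4)² = 2025/16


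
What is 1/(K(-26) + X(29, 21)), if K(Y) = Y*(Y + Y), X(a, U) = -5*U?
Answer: 1/1247 ≈ 0.00080192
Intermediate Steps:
K(Y) = 2*Y² (K(Y) = Y*(2*Y) = 2*Y²)
1/(K(-26) + X(29, 21)) = 1/(2*(-26)² - 5*21) = 1/(2*676 - 105) = 1/(1352 - 105) = 1/1247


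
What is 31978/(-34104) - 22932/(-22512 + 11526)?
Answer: 35896885/31222212 ≈ 1.1497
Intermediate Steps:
31978/(-34104) - 22932/(-22512 + 11526) = 31978*(-1/34104) - 22932/(-10986) = -15989/17052 - 22932*(-1/10986) = -15989/17052 + 3822/1831 = 35896885/31222212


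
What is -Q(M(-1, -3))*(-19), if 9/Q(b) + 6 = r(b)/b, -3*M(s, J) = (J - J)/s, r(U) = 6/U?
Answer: 0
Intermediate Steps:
M(s, J) = 0 (M(s, J) = -(J - J)/(3*s) = -0/s = -1/3*0 = 0)
Q(b) = 9/(-6 + 6/b**2) (Q(b) = 9/(-6 + (6/b)/b) = 9/(-6 + 6/b**2))
-Q(M(-1, -3))*(-19) = -(-3)*0**2/(-2 + 2*0**2)*(-19) = -(-3)*0/(-2 + 2*0)*(-19) = -(-3)*0/(-2 + 0)*(-19) = -(-3)*0/(-2)*(-19) = -(-3)*0*(-1)/2*(-19) = -1*0*(-19) = 0*(-19) = 0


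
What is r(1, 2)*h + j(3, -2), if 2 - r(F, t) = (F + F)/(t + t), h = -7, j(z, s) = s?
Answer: -25/2 ≈ -12.500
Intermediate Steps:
r(F, t) = 2 - F/t (r(F, t) = 2 - (F + F)/(t + t) = 2 - 2*F/(2*t) = 2 - 2*F*1/(2*t) = 2 - F/t)
r(1, 2)*h + j(3, -2) = (2 - 1*1/2)*(-7) - 2 = (2 - 1*1*1/2)*(-7) - 2 = (2 - 1/2)*(-7) - 2 = (3/2)*(-7) - 2 = -21/2 - 2 = -25/2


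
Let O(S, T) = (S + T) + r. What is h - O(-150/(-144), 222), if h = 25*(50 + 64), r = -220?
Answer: 68327/24 ≈ 2847.0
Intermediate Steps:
h = 2850 (h = 25*114 = 2850)
O(S, T) = -220 + S + T (O(S, T) = (S + T) - 220 = -220 + S + T)
h - O(-150/(-144), 222) = 2850 - (-220 - 150/(-144) + 222) = 2850 - (-220 - 150*(-1/144) + 222) = 2850 - (-220 + 25/24 + 222) = 2850 - 1*73/24 = 2850 - 73/24 = 68327/24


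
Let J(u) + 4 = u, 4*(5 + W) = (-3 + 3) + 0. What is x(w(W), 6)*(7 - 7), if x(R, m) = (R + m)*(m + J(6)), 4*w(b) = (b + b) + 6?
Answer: 0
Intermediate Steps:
W = -5 (W = -5 + ((-3 + 3) + 0)/4 = -5 + (0 + 0)/4 = -5 + (¼)*0 = -5 + 0 = -5)
J(u) = -4 + u
w(b) = 3/2 + b/2 (w(b) = ((b + b) + 6)/4 = (2*b + 6)/4 = (6 + 2*b)/4 = 3/2 + b/2)
x(R, m) = (2 + m)*(R + m) (x(R, m) = (R + m)*(m + (-4 + 6)) = (R + m)*(m + 2) = (R + m)*(2 + m) = (2 + m)*(R + m))
x(w(W), 6)*(7 - 7) = (6² + 2*(3/2 + (½)*(-5)) + 2*6 + (3/2 + (½)*(-5))*6)*(7 - 7) = (36 + 2*(3/2 - 5/2) + 12 + (3/2 - 5/2)*6)*0 = (36 + 2*(-1) + 12 - 1*6)*0 = (36 - 2 + 12 - 6)*0 = 40*0 = 0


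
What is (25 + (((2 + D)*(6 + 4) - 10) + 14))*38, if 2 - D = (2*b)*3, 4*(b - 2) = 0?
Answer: -1938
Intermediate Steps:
b = 2 (b = 2 + (1/4)*0 = 2 + 0 = 2)
D = -10 (D = 2 - 2*2*3 = 2 - 4*3 = 2 - 1*12 = 2 - 12 = -10)
(25 + (((2 + D)*(6 + 4) - 10) + 14))*38 = (25 + (((2 - 10)*(6 + 4) - 10) + 14))*38 = (25 + ((-8*10 - 10) + 14))*38 = (25 + ((-80 - 10) + 14))*38 = (25 + (-90 + 14))*38 = (25 - 76)*38 = -51*38 = -1938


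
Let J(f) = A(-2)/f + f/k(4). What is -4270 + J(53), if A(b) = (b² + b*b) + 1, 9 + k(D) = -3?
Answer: -2718421/636 ≈ -4274.3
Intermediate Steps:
k(D) = -12 (k(D) = -9 - 3 = -12)
A(b) = 1 + 2*b² (A(b) = (b² + b²) + 1 = 2*b² + 1 = 1 + 2*b²)
J(f) = 9/f - f/12 (J(f) = (1 + 2*(-2)²)/f + f/(-12) = (1 + 2*4)/f + f*(-1/12) = (1 + 8)/f - f/12 = 9/f - f/12)
-4270 + J(53) = -4270 + (9/53 - 1/12*53) = -4270 + (9*(1/53) - 53/12) = -4270 + (9/53 - 53/12) = -4270 - 2701/636 = -2718421/636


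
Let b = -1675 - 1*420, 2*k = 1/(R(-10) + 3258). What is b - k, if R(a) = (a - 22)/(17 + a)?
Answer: -95423067/45548 ≈ -2095.0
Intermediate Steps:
R(a) = (-22 + a)/(17 + a)
k = 7/45548 (k = 1/(2*((-22 - 10)/(17 - 10) + 3258)) = 1/(2*(-32/7 + 3258)) = 1/(2*(22774/7)) = (½)*(7/22774) = 7/45548 ≈ 0.00015368)
b = -2095 (b = -1675 - 420 = -2095)
b - k = -2095 - 1*7/45548 = -2095 - 7/45548 = -95423067/45548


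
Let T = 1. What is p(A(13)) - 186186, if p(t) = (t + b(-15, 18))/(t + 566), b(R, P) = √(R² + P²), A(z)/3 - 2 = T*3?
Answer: -108174051/581 + 3*√61/581 ≈ -1.8619e+5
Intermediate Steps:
A(z) = 15 (A(z) = 6 + 3*(1*3) = 6 + 3*3 = 6 + 9 = 15)
b(R, P) = √(P² + R²)
p(t) = (t + 3*√61)/(566 + t) (p(t) = (t + √(18² + (-15)²))/(t + 566) = (t + √(324 + 225))/(566 + t) = (t + √549)/(566 + t) = (t + 3*√61)/(566 + t))
p(A(13)) - 186186 = (15 + 3*√61)/(566 + 15) - 186186 = (15 + 3*√61)/581 - 186186 = (15/581 + 3*√61/581) - 186186 = -108174051/581 + 3*√61/581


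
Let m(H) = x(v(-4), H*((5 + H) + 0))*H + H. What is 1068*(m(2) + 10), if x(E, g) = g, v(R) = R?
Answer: 42720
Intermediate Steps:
m(H) = H + H²*(5 + H) (m(H) = (H*((5 + H) + 0))*H + H = (H*(5 + H))*H + H = H²*(5 + H) + H = H + H²*(5 + H))
1068*(m(2) + 10) = 1068*(2*(1 + 2*(5 + 2)) + 10) = 1068*(2*(1 + 2*7) + 10) = 1068*(2*(1 + 14) + 10) = 1068*(2*15 + 10) = 1068*(30 + 10) = 1068*40 = 42720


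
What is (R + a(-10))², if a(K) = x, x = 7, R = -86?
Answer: 6241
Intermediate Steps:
a(K) = 7
(R + a(-10))² = (-86 + 7)² = (-79)² = 6241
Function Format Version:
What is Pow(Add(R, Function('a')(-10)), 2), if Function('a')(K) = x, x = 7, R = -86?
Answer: 6241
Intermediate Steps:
Function('a')(K) = 7
Pow(Add(R, Function('a')(-10)), 2) = Pow(Add(-86, 7), 2) = Pow(-79, 2) = 6241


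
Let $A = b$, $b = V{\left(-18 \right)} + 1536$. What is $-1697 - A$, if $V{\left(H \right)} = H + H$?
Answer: $-3197$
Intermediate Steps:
$V{\left(H \right)} = 2 H$
$b = 1500$ ($b = 2 \left(-18\right) + 1536 = -36 + 1536 = 1500$)
$A = 1500$
$-1697 - A = -1697 - 1500 = -3197$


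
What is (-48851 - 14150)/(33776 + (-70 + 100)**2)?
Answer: -63001/34676 ≈ -1.8168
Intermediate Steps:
(-48851 - 14150)/(33776 + (-70 + 100)**2) = -63001/(33776 + 30**2) = -63001/(33776 + 900) = -63001/34676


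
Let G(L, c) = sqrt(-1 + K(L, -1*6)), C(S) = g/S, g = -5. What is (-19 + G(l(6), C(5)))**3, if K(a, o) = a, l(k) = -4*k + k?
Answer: -5776 + 1064*I*sqrt(19) ≈ -5776.0 + 4637.9*I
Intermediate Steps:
l(k) = -3*k
C(S) = -5/S
G(L, c) = sqrt(-1 + L)
(-19 + G(l(6), C(5)))**3 = (-19 + sqrt(-1 - 3*6))**3 = (-19 + sqrt(-1 - 18))**3 = (-19 + sqrt(-19))**3 = (-19 + I*sqrt(19))**3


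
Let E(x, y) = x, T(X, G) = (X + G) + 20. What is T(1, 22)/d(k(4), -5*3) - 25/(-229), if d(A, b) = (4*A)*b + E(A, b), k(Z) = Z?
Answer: -3947/54044 ≈ -0.073033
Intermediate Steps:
T(X, G) = 20 + G + X (T(X, G) = (G + X) + 20 = 20 + G + X)
d(A, b) = A + 4*A*b (d(A, b) = (4*A)*b + A = 4*A*b + A = A + 4*A*b)
T(1, 22)/d(k(4), -5*3) - 25/(-229) = (20 + 22 + 1)/((4*(1 + 4*(-5*3)))) - 25/(-229) = 43/((4*(1 + 4*(-15)))) - 25*(-1/229) = 43/((4*(1 - 60))) + 25/229 = 43/((4*(-59))) + 25/229 = 43/(-236) + 25/229 = 43*(-1/236) + 25/229 = -43/236 + 25/229 = -3947/54044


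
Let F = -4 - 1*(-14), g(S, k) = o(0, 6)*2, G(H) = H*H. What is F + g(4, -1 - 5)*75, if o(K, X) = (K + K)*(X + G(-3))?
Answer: 10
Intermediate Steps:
G(H) = H²
o(K, X) = 2*K*(9 + X) (o(K, X) = (K + K)*(X + (-3)²) = (2*K)*(X + 9) = (2*K)*(9 + X) = 2*K*(9 + X))
g(S, k) = 0 (g(S, k) = (2*0*(9 + 6))*2 = (2*0*15)*2 = 0*2 = 0)
F = 10 (F = -4 + 14 = 10)
F + g(4, -1 - 5)*75 = 10 + 0*75 = 10 + 0 = 10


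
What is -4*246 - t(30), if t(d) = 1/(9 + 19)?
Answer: -27553/28 ≈ -984.04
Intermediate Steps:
t(d) = 1/28
-4*246 - t(30) = -4*246 - 1*1/28 = -984 - 1/28 = -27553/28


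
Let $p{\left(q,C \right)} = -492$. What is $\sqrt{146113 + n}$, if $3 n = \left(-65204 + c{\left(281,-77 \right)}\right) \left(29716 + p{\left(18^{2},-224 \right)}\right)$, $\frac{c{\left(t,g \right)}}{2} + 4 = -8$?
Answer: $\frac{i \sqrt{5717354199}}{3} \approx 25204.0 i$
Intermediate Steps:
$c{\left(t,g \right)} = -24$ ($c{\left(t,g \right)} = -8 + 2 \left(-8\right) = -8 - 16 = -24$)
$n = - \frac{1906223072}{3}$ ($n = \frac{\left(-65204 - 24\right) \left(29716 - 492\right)}{3} = \frac{\left(-65228\right) 29224}{3} = \frac{1}{3} \left(-1906223072\right) = - \frac{1906223072}{3} \approx -6.3541 \cdot 10^{8}$)
$\sqrt{146113 + n} = \sqrt{146113 - \frac{1906223072}{3}} = \sqrt{- \frac{1905784733}{3}} = \frac{i \sqrt{5717354199}}{3}$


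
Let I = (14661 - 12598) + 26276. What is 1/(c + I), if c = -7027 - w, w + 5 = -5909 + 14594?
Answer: 1/12632 ≈ 7.9164e-5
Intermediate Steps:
w = 8680 (w = -5 + (-5909 + 14594) = -5 + 8685 = 8680)
c = -15707 (c = -7027 - 1*8680 = -7027 - 8680 = -15707)
I = 28339 (I = 2063 + 26276 = 28339)
1/(c + I) = 1/(-15707 + 28339) = 1/12632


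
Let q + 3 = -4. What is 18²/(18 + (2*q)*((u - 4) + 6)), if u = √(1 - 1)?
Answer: -162/5 ≈ -32.400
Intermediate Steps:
q = -7 (q = -3 - 4 = -7)
u = 0 (u = √0 = 0)
18²/(18 + (2*q)*((u - 4) + 6)) = 18²/(18 + (2*(-7))*((0 - 4) + 6)) = 324/(18 - 14*(-4 + 6)) = 324/(18 - 14*2) = 324/(18 - 28) = 324/(-10) = 324*(-⅒) = -162/5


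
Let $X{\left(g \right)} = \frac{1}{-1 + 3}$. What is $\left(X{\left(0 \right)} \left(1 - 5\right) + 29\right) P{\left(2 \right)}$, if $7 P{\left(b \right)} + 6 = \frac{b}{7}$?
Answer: $- \frac{1080}{49} \approx -22.041$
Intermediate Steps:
$X{\left(g \right)} = \frac{1}{2}$
$P{\left(b \right)} = - \frac{6}{7} + \frac{b}{49}$ ($P{\left(b \right)} = - \frac{6}{7} + \frac{b \frac{1}{7}}{7} = - \frac{6}{7} + \frac{\frac{1}{7} b}{7} = - \frac{6}{7} + \frac{b}{49}$)
$\left(X{\left(0 \right)} \left(1 - 5\right) + 29\right) P{\left(2 \right)} = \left(\frac{1 - 5}{2} + 29\right) \left(- \frac{6}{7} + \frac{1}{49} \cdot 2\right) = \left(\frac{1}{2} \left(-4\right) + 29\right) \left(- \frac{6}{7} + \frac{2}{49}\right) = \left(-2 + 29\right) \left(- \frac{40}{49}\right) = 27 \left(- \frac{40}{49}\right) = - \frac{1080}{49}$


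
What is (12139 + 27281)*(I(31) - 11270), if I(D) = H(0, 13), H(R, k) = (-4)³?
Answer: -446786280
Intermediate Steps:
H(R, k) = -64
I(D) = -64
(12139 + 27281)*(I(31) - 11270) = (12139 + 27281)*(-64 - 11270) = 39420*(-11334) = -446786280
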